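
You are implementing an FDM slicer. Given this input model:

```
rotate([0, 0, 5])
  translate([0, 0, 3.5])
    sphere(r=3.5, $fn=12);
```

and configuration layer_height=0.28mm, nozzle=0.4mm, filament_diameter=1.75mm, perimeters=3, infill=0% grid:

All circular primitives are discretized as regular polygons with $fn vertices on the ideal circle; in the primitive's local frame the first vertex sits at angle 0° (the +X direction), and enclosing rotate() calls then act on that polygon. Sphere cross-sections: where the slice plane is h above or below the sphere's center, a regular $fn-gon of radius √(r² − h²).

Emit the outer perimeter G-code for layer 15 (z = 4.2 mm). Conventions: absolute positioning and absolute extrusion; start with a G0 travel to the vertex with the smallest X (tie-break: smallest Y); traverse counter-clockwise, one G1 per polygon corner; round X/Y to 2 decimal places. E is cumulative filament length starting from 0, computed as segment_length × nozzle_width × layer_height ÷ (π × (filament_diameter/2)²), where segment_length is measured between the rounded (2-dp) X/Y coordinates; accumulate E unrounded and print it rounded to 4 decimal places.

G0 X-3.42 Y-0.30 Z4.20
G1 X-2.81 Y-1.97 E0.0828
G1 X-1.45 Y-3.11 E0.1654
G1 X0.30 Y-3.42 E0.2482
G1 X1.97 Y-2.81 E0.3310
G1 X3.11 Y-1.45 E0.4136
G1 X3.42 Y0.30 E0.4964
G1 X2.81 Y1.97 E0.5791
G1 X1.45 Y3.11 E0.6618
G1 X-0.30 Y3.42 E0.7445
G1 X-1.97 Y2.81 E0.8273
G1 X-3.11 Y1.45 E0.9099
G1 X-3.42 Y-0.30 E0.9927

At z = 4.2 mm: the r=3.5 sphere contributes a regular 12-gon of circumradius √(3.5²−0.7²) = 3.429; (whole slice rotated 5° about Z — lengths, areas and connectivity unchanged). The outline is a single polygon with 12 vertices. Extrusion per mm of travel: 0.4 × 0.28 / (π × 0.875²) = 0.046564. Accumulating E over each segment gives final E = 0.9927.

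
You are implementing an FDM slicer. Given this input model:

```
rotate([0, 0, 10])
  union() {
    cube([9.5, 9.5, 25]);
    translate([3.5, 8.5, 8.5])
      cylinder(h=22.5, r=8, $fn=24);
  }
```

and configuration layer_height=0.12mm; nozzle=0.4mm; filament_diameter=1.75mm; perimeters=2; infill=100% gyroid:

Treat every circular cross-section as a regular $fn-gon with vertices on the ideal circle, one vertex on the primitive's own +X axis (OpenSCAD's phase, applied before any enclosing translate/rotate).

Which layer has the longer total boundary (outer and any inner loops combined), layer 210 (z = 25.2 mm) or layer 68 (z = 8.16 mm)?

layer 210 (z = 25.2 mm)

Layer 210 (z = 25.2): the cube is not intersected at this z (z outside [0, 25]); the cylinder at (3.5, 8.5): section is a regular 24-gon, circumradius r=8 (perimeter = 2·24·8.000·sin(180°/24) = 50.12 mm); Taking the union: only the r=8 cylinder at (3.5, 8.5) is present, so the union is just that shape — boundary = 50.12 mm; (rotated 10° about Z; rotation is an isometry so areas/perimeters/island counts are preserved). So its perimeter = 50.12 mm. Layer 68 (z = 8.16): the cube is present — its section is the full 9.5×9.5 rectangle (perimeter 38.00 mm); the cylinder at (3.5, 8.5) does not reach this height (z outside [8.5, 31]); Combining (union): only the 9.5×9.5 cube is present, so the union is just that shape — boundary = 38.00 mm; (rotated 10° about Z; rotation is an isometry so areas/perimeters/island counts are preserved). So its perimeter = 38.00 mm. Layer 210 is larger (50.12 vs 38.00 mm).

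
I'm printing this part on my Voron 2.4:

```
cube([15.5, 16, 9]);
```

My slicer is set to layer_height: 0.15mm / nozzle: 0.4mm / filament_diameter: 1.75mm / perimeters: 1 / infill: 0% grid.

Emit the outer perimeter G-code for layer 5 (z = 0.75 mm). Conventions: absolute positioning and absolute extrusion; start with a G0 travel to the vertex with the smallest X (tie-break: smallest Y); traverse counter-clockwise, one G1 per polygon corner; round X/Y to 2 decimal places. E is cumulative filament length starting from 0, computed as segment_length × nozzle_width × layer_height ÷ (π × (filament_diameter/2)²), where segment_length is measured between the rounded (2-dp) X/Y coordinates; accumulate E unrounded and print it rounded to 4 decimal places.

G0 X0.00 Y0.00 Z0.75
G1 X15.50 Y0.00 E0.3866
G1 X15.50 Y16.00 E0.7858
G1 X0.00 Y16.00 E1.1724
G1 X0.00 Y0.00 E1.5715

At z = 0.75 mm: the 15.5×16 cube contributes its full rectangle. The outline is a single polygon with 4 vertices. Extrusion per mm of travel: 0.4 × 0.15 / (π × 0.875²) = 0.024945. Accumulating E over each segment gives final E = 1.5715.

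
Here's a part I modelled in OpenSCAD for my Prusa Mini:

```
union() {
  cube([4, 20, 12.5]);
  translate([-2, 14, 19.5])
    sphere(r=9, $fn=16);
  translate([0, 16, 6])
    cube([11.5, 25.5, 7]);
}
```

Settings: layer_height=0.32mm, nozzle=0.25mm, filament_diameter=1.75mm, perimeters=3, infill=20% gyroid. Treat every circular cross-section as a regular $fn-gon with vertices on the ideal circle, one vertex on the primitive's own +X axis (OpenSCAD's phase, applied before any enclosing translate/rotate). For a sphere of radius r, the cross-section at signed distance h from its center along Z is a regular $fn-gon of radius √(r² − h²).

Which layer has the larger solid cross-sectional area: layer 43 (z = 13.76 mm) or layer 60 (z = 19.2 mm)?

Layer 43 (z = 13.76): the cube does not reach this height (z outside [0, 12.5]); the r=9 sphere at (-2, 14) slices to a regular 16-gon of circumradius 6.932 (√(r²−h²) with h=5.74 from center) (area = (16/2)·6.932²·sin(360°/16) = 147.11 mm²); the cube at (0, 16) is absent (z outside [6, 13]); Merging all regions: only the r=9 sphere at (-2, 14) is present, so the union is just that shape — area = 147.11 mm². So its area = 147.11 mm². Layer 60 (z = 19.2): the cube is absent (z outside [0, 12.5]); the sphere at (-2, 14): section is a regular 16-gon, circumradius = √(r²−h²) = √(9²−0.3²) = 8.995 (area = (16/2)·8.995²·sin(360°/16) = 247.70 mm²); the cube at (0, 16) is not intersected at this z (z outside [6, 13]); Combining (union): only the r=9 sphere at (-2, 14) is present, so the union is just that shape — area = 247.70 mm². So its area = 247.70 mm². Layer 60 is larger (247.70 vs 147.11 mm²).

layer 60 (z = 19.2 mm)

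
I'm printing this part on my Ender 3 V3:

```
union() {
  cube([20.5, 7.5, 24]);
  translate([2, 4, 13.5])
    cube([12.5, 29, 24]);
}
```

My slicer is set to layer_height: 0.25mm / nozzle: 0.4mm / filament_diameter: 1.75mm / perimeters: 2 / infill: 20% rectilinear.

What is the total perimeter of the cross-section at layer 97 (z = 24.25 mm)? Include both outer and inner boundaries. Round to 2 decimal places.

83.00 mm

At z = 24.25 mm: the cube is not intersected at this z (z outside [0, 24]); the cube at (2, 4) is present — its section is the full 12.5×29 rectangle (perimeter 83.00 mm); Taking the union: only the 12.5×29 cube at (2, 4) is present, so the union is just that shape — boundary = 83.00 mm. Overall, the cross-section is a single solid region. Total boundary length (outer) = 83.00 mm.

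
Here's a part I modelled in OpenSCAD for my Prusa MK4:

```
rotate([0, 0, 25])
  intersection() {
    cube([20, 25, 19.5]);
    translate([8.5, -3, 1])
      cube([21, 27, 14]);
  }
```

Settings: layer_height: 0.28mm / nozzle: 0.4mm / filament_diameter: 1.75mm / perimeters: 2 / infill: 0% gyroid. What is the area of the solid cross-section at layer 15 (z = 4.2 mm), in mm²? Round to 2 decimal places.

At z = 4.2 mm: the cube is present — its section is the full 20×25 rectangle (area 500.00 mm²); the 21×27 cube at (8.5, -3) contributes its full rectangle (area 567.00 mm²); Taking the intersection: the 21×27 cube at (8.5, -3) partially overlaps the 20×25 cube; clipping to the common part keeps 276.00 mm² — area = 276.00 mm²; (rotated 25° about Z; rotation is an isometry so areas/perimeters/island counts are preserved). Overall, the cross-section is a single solid region. Net area = 276.00 mm².

276.00 mm²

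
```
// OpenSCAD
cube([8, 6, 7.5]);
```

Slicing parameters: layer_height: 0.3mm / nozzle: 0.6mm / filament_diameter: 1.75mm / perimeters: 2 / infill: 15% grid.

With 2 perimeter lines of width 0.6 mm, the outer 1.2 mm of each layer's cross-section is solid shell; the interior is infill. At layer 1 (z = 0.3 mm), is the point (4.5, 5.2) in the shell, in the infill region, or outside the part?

At z = 0.3 mm: the 8×6 cube contributes its full rectangle. Overall, the cross-section is a single solid region. The nearest boundary edge runs (8.00, 6.00)→(0.00, 6.00); distance from the point to it = 0.80 mm. The point is inside the cross-section, 0.80 mm from the nearest boundary — within the 1.2 mm shell band (2 × 0.6).

shell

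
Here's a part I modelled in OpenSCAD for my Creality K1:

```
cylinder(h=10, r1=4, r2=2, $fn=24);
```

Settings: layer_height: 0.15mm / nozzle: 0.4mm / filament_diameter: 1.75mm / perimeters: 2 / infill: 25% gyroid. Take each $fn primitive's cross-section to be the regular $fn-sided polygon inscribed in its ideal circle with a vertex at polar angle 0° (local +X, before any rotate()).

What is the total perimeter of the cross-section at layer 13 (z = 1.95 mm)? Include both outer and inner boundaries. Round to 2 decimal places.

22.62 mm

At z = 1.95 mm: the cone contributes a regular 24-gon of circumradius 3.610 (interpolated between r1=4 and r2=2 at t=0.195) (perimeter = 2·24·3.610·sin(180°/24) = 22.62 mm). Overall, the cross-section is a single solid region. Total boundary length (outer) = 22.62 mm.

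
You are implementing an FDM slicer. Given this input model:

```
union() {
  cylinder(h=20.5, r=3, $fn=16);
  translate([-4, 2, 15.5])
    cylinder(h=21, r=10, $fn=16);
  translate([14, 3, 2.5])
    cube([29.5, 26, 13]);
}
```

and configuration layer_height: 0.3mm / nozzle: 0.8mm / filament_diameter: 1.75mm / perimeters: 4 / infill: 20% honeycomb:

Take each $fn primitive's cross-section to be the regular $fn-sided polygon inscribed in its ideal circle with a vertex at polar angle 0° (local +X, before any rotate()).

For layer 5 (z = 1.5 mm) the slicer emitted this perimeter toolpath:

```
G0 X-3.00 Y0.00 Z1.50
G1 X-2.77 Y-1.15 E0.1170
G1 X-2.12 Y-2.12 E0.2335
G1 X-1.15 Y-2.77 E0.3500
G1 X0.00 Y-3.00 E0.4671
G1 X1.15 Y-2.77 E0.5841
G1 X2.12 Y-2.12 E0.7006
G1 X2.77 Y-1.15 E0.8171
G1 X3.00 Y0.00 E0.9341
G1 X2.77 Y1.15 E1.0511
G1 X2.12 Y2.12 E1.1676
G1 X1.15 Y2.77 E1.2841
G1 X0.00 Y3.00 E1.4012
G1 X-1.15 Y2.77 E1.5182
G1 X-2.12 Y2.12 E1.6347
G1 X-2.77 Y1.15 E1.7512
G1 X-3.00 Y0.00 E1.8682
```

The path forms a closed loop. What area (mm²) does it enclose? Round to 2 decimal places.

Apply the shoelace formula to the sequence of (X, Y) vertices; enclosed area = 27.54 mm².

27.54 mm²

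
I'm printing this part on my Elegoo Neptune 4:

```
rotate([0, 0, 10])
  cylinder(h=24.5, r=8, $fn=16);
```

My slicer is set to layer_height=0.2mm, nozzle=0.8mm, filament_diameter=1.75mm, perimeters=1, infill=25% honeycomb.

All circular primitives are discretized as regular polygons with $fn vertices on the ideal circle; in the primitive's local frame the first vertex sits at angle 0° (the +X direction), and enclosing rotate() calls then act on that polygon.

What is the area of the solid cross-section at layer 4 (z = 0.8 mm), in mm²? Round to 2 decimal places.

At z = 0.8 mm: the r=8 cylinder gives a regular 16-gon of circumradius 8 (constant along its height) (area = (16/2)·8.000²·sin(360°/16) = 195.93 mm²); (rotated 10° about Z; rotation is an isometry so areas/perimeters/island counts are preserved). Overall, the cross-section is a single solid region. Net area = 195.93 mm².

195.93 mm²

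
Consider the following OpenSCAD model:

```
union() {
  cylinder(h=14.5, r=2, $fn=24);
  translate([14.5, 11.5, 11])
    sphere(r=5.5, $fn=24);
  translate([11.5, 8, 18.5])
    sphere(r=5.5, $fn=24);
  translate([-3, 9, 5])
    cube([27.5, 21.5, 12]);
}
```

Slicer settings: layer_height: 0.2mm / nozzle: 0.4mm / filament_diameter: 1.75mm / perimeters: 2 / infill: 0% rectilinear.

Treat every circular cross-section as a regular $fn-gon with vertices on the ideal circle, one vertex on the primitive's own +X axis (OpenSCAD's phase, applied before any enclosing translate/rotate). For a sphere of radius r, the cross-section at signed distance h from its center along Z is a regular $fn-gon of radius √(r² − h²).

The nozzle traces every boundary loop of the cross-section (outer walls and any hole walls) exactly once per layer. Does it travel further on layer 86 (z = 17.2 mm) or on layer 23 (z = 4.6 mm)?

layer 86 (z = 17.2 mm)

Layer 86 (z = 17.2): the cylinder does not reach this height (z outside [0, 14.5]); the sphere at (14.5, 11.5) is absent (|z−center|=6.200 > r=5.5); the sphere at (11.5, 8): section is a regular 24-gon, circumradius = √(r²−h²) = √(5.5²−1.3²) = 5.344 (perimeter = 2·24·5.344·sin(180°/24) = 33.48 mm); the cube at (-3, 9) is not intersected at this z (z outside [5, 17]); Taking the union: only the r=5.5 sphere at (11.5, 8) is present, so the union is just that shape — boundary = 33.48 mm. So its perimeter = 33.48 mm. Layer 23 (z = 4.6): the cylinder: section is a regular 24-gon, circumradius r=2 (perimeter = 2·24·2.000·sin(180°/24) = 12.53 mm); the sphere at (14.5, 11.5) does not reach this height (|z−center|=6.400 > r=5.5); the sphere at (11.5, 8) does not reach this height (|z−center|=13.900 > r=5.5); the cube at (-3, 9) is not intersected at this z (z outside [5, 17]); Merging all regions: only the r=2 cylinder is present, so the union is just that shape — boundary = 12.53 mm. So its perimeter = 12.53 mm. Layer 86 is larger (33.48 vs 12.53 mm).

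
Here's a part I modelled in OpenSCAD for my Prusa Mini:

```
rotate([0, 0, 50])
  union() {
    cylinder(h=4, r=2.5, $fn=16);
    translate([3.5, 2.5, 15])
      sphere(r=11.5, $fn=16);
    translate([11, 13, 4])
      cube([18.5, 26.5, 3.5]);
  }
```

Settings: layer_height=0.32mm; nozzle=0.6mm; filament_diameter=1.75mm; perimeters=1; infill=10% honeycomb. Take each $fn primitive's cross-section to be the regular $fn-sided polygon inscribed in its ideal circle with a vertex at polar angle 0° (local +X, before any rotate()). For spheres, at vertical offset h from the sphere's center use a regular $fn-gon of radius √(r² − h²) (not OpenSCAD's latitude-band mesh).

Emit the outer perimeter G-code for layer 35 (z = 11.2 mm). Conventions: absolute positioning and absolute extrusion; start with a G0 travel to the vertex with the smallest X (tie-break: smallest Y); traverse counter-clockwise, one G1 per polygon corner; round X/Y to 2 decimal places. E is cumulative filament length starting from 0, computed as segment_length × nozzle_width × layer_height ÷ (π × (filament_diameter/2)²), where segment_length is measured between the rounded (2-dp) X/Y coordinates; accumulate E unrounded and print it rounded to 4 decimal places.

At z = 11.2 mm: the cylinder is absent (z outside [0, 4]); the r=11.5 sphere at (3.5, 2.5) slices to a regular 16-gon of circumradius 10.854 (√(r²−h²) with h=3.8 from center); the cube at (11, 13) is not intersected at this z (z outside [4, 7.5]); Merging all regions: only the r=11.5 sphere at (3.5, 2.5) is present, so the union is just that shape — 1 connected region; (whole slice rotated 50° about Z — lengths, areas and connectivity unchanged). The outline is a single polygon with 16 vertices. Extrusion per mm of travel: 0.6 × 0.32 / (π × 0.875²) = 0.079824. Accumulating E over each segment gives final E = 5.4089.

G0 X-10.48 Y3.34 Z11.20
G1 X-9.29 Y-0.72 E0.3377
G1 X-6.64 Y-4.03 E0.6762
G1 X-2.93 Y-6.06 E1.0138
G1 X1.28 Y-6.52 E1.3518
G1 X5.35 Y-5.34 E1.6901
G1 X8.65 Y-2.69 E2.0279
G1 X10.69 Y1.02 E2.3659
G1 X11.15 Y5.23 E2.7040
G1 X9.96 Y9.30 E3.0424
G1 X7.31 Y12.60 E3.3803
G1 X3.60 Y14.64 E3.7183
G1 X-0.61 Y15.10 E4.0563
G1 X-4.68 Y13.92 E4.3946
G1 X-7.98 Y11.26 E4.7329
G1 X-10.02 Y7.55 E5.0709
G1 X-10.48 Y3.34 E5.4089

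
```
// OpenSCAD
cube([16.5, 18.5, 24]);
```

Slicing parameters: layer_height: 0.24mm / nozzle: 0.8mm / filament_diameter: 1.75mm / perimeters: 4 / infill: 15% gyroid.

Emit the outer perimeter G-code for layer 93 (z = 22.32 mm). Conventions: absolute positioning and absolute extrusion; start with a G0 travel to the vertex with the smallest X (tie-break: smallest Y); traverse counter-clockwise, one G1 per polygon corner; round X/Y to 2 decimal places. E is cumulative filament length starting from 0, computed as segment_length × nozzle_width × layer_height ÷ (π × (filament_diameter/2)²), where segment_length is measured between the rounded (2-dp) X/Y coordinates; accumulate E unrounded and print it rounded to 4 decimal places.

G0 X0.00 Y0.00 Z22.32
G1 X16.50 Y0.00 E1.3171
G1 X16.50 Y18.50 E2.7939
G1 X0.00 Y18.50 E4.1110
G1 X0.00 Y0.00 E5.5877

At z = 22.32 mm: the 16.5×18.5 cube contributes its full rectangle. The outline is a single polygon with 4 vertices. Extrusion per mm of travel: 0.8 × 0.24 / (π × 0.875²) = 0.079824. Accumulating E over each segment gives final E = 5.5877.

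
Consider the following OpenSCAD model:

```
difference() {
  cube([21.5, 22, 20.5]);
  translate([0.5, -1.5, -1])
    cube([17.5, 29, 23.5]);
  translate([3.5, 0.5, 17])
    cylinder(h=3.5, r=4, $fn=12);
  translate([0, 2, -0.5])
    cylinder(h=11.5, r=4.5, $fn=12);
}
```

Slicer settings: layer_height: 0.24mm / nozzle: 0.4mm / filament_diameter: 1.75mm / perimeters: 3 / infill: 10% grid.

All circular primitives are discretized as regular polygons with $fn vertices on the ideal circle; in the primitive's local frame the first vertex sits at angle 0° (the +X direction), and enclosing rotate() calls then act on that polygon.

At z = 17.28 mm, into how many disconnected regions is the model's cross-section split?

2

At z = 17.28 mm: the cube is present — its section is the full 21.5×22 rectangle; the cube at (0.5, -1.5) (footprint 17.5×29) is included at this height; the r=4 cylinder at (3.5, 0.5) contributes a regular 12-gon of circumradius 4; the cylinder at (0, 2) is absent (z outside [-0.5, 11]); Subtracting the remaining from the first: starting from the 21.5×22 cube, the 17.5×29 cube at (0.5, -1.5) partially overlaps it — only the 385.00 mm² overlap (of its 507.50 mm²) is removed, clipping the outline; the r=4 cylinder at (3.5, 0.5) partially overlaps it — only the 1.36 mm² overlap (of its 48.00 mm²) is removed, clipping the outline — 2 connected regions. The result has 2 disconnected regions.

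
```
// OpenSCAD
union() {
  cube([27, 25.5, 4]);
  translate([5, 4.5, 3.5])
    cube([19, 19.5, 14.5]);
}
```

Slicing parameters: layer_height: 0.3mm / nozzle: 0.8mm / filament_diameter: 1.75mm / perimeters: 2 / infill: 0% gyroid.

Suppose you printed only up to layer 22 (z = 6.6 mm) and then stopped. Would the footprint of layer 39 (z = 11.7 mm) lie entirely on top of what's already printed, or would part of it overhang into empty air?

Compare the two slices. At z = 6.6: the cube is not intersected at this z (z outside [0, 4]); the cube at (5, 4.5) is present — its section is the full 19×19.5 rectangle (area 370.50 mm²); Taking the union: only the 19×19.5 cube at (5, 4.5) is present, so the union is just that shape — area = 370.50 mm². At z = 11.7: the cube is absent (z outside [0, 4]); the cube at (5, 4.5) is present — its section is the full 19×19.5 rectangle (area 370.50 mm²); Taking the union: only the 19×19.5 cube at (5, 4.5) is present, so the union is just that shape — area = 370.50 mm². Checking containment: the cross-section at z = 11.7 is a subset of the cross-section at z = 6.6.

entirely on top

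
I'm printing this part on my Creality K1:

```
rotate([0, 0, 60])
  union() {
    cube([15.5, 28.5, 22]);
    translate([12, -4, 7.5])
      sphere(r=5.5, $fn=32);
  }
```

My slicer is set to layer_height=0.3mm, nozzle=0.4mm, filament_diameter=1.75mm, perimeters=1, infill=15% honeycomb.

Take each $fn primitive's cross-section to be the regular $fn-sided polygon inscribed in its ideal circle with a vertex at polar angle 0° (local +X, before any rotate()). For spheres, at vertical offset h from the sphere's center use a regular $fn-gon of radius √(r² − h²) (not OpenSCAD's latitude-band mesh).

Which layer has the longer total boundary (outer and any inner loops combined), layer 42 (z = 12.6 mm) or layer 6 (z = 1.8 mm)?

layer 42 (z = 12.6 mm)

Layer 42 (z = 12.6): the cube (footprint 15.5×28.5) is included at this height (perimeter 88.00 mm); the r=5.5 sphere at (12, -4) contributes a regular 32-gon of circumradius √(5.5²−5.1²) = 2.059 (perimeter = 2·32·2.059·sin(180°/32) = 12.92 mm); Combining (union): the 2 present regions are separate (no shared area or edge), so areas and boundary lengths simply add and each stays a separate island — boundary = 100.92 mm; (whole slice rotated 60° about Z — lengths, areas and connectivity unchanged). So its perimeter = 100.92 mm. Layer 6 (z = 1.8): the 15.5×28.5 cube contributes its full rectangle (perimeter 88.00 mm); the sphere at (12, -4) is absent (|z−center|=5.700 > r=5.5); Taking the union: only the 15.5×28.5 cube is present, so the union is just that shape — boundary = 88.00 mm; (whole slice rotated 60° about Z — lengths, areas and connectivity unchanged). So its perimeter = 88.00 mm. Layer 42 is larger (100.92 vs 88.00 mm).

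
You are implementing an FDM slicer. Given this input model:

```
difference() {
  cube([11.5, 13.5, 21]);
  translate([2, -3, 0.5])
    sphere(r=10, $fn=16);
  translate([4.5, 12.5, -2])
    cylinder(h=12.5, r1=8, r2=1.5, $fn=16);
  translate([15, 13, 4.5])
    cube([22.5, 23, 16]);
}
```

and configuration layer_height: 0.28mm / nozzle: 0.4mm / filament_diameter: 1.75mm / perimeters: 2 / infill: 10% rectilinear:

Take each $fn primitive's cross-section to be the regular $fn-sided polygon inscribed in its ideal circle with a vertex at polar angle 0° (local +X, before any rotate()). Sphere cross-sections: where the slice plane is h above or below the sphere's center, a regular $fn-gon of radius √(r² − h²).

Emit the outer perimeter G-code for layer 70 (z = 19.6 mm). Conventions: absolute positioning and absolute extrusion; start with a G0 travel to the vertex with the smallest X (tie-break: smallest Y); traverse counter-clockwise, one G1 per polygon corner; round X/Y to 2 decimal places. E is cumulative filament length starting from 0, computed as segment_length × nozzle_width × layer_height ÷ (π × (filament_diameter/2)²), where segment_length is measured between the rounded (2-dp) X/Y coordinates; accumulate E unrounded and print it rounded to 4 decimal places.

At z = 19.6 mm: the 11.5×13.5 cube contributes its full rectangle; the sphere at (2, -3) is absent (|z−center|=19.100 > r=10); the cone at (4.5, 12.5) is not intersected at this z (z outside [-2, 10.5]); the 22.5×23 cube at (15, 13) contributes its full rectangle; Subtracting the remaining from the first: starting from the 11.5×13.5 cube, the 22.5×23 cube at (15, 13) misses the remaining region (no effect) — 1 connected region. The outline is a single polygon with 4 vertices. Extrusion per mm of travel: 0.4 × 0.28 / (π × 0.875²) = 0.046564. Accumulating E over each segment gives final E = 2.3282.

G0 X0.00 Y0.00 Z19.60
G1 X11.50 Y0.00 E0.5355
G1 X11.50 Y13.50 E1.1641
G1 X0.00 Y13.50 E1.6996
G1 X0.00 Y0.00 E2.3282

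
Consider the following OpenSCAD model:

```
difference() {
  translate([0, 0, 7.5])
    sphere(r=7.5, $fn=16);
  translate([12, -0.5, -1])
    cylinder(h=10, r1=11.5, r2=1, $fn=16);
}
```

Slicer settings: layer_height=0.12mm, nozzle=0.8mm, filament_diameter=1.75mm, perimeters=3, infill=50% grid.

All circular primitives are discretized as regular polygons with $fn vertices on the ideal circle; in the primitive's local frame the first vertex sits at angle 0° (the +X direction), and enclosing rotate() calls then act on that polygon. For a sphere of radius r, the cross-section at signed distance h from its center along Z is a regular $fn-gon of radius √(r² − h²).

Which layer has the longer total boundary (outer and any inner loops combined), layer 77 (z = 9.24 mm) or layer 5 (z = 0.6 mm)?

Layer 77 (z = 9.24): the sphere: section is a regular 16-gon, circumradius = √(r²−h²) = √(7.5²−1.74²) = 7.295 (perimeter = 2·16·7.295·sin(180°/16) = 45.54 mm); the cone at (12, -0.5) does not reach this height (z outside [-1, 9]); After the difference (first − rest): none of the subtracted shapes is present at this height, so the r=7.5 sphere is unchanged — boundary = 45.54 mm. So its perimeter = 45.54 mm. Layer 5 (z = 0.6): the sphere: section is a regular 16-gon, circumradius = √(r²−h²) = √(7.5²−6.9²) = 2.939 (perimeter = 2·16·2.939·sin(180°/16) = 18.35 mm); the cone at (12, -0.5): at t=0.160 of its height the radius interpolates to r₁+(r₂−r₁)t = 9.820, giving a regular 16-gon of that circumradius (perimeter = 2·16·9.820·sin(180°/16) = 61.31 mm); Taking the first minus the rest: starting from the r=7.5 sphere, the cone at (12, -0.5) partially overlaps it — only the 1.28 mm² overlap (of its 295.22 mm²) is removed, clipping the outline — boundary = 18.22 mm. So its perimeter = 18.22 mm. Layer 77 is larger (45.54 vs 18.22 mm).

layer 77 (z = 9.24 mm)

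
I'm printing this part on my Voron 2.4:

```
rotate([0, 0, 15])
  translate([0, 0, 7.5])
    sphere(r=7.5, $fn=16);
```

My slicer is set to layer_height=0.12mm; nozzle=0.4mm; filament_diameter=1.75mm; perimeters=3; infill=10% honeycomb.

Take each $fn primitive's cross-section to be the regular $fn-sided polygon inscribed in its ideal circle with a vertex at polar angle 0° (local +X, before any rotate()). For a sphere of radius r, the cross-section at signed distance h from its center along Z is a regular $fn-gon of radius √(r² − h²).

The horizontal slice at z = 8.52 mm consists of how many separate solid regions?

1

At z = 8.52 mm: the r=7.5 sphere contributes a regular 16-gon of circumradius √(7.5²−1.02²) = 7.430; (rotated 15° about Z; rotation is an isometry so areas/perimeters/island counts are preserved). The result has 1 disconnected region.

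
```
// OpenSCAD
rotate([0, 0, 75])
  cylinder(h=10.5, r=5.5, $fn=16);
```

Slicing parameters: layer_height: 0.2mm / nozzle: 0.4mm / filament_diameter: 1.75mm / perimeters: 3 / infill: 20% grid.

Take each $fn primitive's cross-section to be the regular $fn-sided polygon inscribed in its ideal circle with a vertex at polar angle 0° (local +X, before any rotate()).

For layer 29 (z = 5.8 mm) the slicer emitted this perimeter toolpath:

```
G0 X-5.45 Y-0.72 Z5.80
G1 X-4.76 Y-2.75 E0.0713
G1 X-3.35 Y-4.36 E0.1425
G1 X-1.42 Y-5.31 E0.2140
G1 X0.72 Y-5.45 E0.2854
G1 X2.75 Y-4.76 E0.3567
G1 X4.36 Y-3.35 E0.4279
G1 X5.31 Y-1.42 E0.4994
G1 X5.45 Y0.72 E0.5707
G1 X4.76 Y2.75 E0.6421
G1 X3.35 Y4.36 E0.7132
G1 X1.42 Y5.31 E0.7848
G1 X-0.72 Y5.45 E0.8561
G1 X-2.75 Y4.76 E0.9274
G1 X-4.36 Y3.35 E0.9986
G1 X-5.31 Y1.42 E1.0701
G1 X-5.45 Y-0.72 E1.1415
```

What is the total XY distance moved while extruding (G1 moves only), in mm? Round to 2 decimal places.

34.32 mm

Sum the Euclidean lengths of each G1 segment: total = 34.32 mm.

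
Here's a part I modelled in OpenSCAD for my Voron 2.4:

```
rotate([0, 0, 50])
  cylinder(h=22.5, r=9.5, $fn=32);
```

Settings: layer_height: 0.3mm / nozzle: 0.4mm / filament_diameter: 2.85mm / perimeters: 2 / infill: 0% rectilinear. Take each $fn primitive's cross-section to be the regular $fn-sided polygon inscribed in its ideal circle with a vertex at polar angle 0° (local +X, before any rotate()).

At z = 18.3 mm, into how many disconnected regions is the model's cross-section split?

1

At z = 18.3 mm: the r=9.5 cylinder gives a regular 32-gon of circumradius 9.5 (constant along its height); (whole slice rotated 50° about Z — lengths, areas and connectivity unchanged). The result has 1 disconnected region.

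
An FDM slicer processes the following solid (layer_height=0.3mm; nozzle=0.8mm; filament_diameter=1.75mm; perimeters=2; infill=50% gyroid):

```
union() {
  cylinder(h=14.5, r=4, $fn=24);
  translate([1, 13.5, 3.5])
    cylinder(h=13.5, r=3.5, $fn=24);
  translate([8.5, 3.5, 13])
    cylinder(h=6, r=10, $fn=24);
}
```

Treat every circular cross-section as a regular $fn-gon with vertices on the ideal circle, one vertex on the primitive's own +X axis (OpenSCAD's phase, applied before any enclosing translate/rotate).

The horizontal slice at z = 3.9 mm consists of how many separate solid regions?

2

At z = 3.9 mm: the r=4 cylinder contributes a regular 24-gon of circumradius 4; the cylinder at (1, 13.5): section is a regular 24-gon, circumradius r=3.5; the cylinder at (8.5, 3.5) does not reach this height (z outside [13, 19]); Taking the union: the 2 present regions are separate (no shared area or edge), so areas and boundary lengths simply add and each stays a separate island — 2 connected regions. The result has 2 disconnected regions.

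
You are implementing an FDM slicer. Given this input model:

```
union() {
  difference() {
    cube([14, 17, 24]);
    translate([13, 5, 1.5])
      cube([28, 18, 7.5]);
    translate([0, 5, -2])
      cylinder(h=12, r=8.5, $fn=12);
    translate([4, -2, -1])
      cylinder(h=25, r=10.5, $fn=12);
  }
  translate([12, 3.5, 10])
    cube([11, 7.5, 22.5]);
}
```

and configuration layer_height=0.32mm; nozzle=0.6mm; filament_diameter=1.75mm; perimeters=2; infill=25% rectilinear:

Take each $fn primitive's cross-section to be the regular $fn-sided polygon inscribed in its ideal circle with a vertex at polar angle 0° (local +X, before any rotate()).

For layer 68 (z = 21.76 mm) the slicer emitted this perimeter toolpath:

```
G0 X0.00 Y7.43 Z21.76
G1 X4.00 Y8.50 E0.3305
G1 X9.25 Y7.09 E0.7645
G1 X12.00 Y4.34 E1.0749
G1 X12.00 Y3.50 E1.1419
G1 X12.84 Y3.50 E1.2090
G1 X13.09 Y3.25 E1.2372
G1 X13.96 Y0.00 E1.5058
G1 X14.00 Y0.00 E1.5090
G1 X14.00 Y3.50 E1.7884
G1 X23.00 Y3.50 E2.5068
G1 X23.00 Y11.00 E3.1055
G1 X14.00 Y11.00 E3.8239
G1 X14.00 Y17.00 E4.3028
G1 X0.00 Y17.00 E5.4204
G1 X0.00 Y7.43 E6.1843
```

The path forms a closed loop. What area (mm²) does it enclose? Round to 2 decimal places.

Apply the shoelace formula to the sequence of (X, Y) vertices; enclosed area = 211.80 mm².

211.80 mm²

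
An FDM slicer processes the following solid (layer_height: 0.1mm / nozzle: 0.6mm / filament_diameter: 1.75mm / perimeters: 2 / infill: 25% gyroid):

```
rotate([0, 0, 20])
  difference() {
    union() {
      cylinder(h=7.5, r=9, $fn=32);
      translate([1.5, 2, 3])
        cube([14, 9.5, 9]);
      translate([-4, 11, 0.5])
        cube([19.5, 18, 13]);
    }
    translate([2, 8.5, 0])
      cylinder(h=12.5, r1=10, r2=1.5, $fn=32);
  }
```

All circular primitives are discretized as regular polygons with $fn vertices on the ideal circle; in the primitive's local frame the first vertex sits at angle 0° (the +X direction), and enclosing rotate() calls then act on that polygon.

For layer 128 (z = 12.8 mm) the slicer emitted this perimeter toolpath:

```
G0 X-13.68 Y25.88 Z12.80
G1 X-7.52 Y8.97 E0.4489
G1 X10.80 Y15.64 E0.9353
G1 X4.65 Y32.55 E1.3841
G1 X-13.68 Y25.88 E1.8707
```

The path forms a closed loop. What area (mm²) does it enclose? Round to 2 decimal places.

Apply the shoelace formula to the sequence of (X, Y) vertices; enclosed area = 350.93 mm².

350.93 mm²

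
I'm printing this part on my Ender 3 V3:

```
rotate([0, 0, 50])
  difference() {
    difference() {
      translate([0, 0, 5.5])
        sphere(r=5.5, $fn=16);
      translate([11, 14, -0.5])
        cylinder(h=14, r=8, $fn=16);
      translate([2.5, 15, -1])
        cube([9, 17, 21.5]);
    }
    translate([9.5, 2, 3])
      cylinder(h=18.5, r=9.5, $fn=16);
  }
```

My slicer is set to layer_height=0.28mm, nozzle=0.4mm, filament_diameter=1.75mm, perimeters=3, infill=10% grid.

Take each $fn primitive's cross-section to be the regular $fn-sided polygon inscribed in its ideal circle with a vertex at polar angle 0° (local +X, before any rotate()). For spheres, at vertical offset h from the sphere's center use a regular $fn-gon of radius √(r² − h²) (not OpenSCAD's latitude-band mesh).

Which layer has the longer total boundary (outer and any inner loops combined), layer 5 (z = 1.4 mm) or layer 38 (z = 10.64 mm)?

layer 5 (z = 1.4 mm)

Layer 5 (z = 1.4): the sphere: section is a regular 16-gon, circumradius = √(r²−h²) = √(5.5²−4.1²) = 3.666 (perimeter = 2·16·3.666·sin(180°/16) = 22.89 mm); the r=8 cylinder at (11, 14) contributes a regular 16-gon of circumradius 8 (perimeter = 2·16·8.000·sin(180°/16) = 49.94 mm); the cube at (2.5, 15) (footprint 9×17) is included at this height (perimeter 52.00 mm); Taking the first minus the rest: starting from the r=5.5 sphere, the r=8 cylinder at (11, 14) misses the remaining region (no effect); the 9×17 cube at (2.5, 15) misses the remaining region (no effect) — boundary = 22.89 mm; the cylinder at (9.5, 2) is absent (z outside [3, 21.5]); After the difference (first − rest): none of the subtracted shapes is present at this height, so the result so far is unchanged — boundary = 22.89 mm; (whole slice rotated 50° about Z — lengths, areas and connectivity unchanged). So its perimeter = 22.89 mm. Layer 38 (z = 10.64): the r=5.5 sphere contributes a regular 16-gon of circumradius √(5.5²−5.14²) = 1.957 (perimeter = 2·16·1.957·sin(180°/16) = 12.22 mm); the r=8 cylinder at (11, 14) gives a regular 16-gon of circumradius 8 (constant along its height) (perimeter = 2·16·8.000·sin(180°/16) = 49.94 mm); the 9×17 cube at (2.5, 15) contributes its full rectangle (perimeter 52.00 mm); Taking the first minus the rest: starting from the r=5.5 sphere, the r=8 cylinder at (11, 14) misses the remaining region (no effect); the 9×17 cube at (2.5, 15) misses the remaining region (no effect) — boundary = 12.22 mm; the r=9.5 cylinder at (9.5, 2) contributes a regular 16-gon of circumradius 9.5 (perimeter = 2·16·9.500·sin(180°/16) = 59.31 mm); Taking the first minus the rest: starting from that combined region, the r=9.5 cylinder at (9.5, 2) partially overlaps it — only the 4.36 mm² overlap (of its 276.30 mm²) is removed, clipping the outline — boundary = 10.78 mm; (whole slice rotated 50° about Z — lengths, areas and connectivity unchanged). So its perimeter = 10.78 mm. Layer 5 is larger (22.89 vs 10.78 mm).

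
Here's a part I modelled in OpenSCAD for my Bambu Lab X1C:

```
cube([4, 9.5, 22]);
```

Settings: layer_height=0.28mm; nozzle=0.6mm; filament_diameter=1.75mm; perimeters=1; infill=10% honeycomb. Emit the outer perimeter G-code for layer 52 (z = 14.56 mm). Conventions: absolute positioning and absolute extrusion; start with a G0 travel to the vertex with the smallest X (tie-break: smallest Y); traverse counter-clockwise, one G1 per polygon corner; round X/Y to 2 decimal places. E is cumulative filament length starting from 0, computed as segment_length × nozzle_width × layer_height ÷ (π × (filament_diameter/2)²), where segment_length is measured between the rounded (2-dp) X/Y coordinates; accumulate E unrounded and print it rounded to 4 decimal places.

G0 X0.00 Y0.00 Z14.56
G1 X4.00 Y0.00 E0.2794
G1 X4.00 Y9.50 E0.9429
G1 X0.00 Y9.50 E1.2223
G1 X0.00 Y0.00 E1.8858

At z = 14.56 mm: the cube (footprint 4×9.5) is included at this height. The outline is a single polygon with 4 vertices. Extrusion per mm of travel: 0.6 × 0.28 / (π × 0.875²) = 0.069846. Accumulating E over each segment gives final E = 1.8858.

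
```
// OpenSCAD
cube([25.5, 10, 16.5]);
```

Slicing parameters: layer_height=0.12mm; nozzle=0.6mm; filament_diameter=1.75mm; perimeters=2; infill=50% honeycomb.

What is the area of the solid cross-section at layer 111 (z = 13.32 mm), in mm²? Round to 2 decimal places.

255.00 mm²

At z = 13.32 mm: the cube is present — its section is the full 25.5×10 rectangle (area 255.00 mm²). Overall, the cross-section is a single solid region. Net area = 255.00 mm².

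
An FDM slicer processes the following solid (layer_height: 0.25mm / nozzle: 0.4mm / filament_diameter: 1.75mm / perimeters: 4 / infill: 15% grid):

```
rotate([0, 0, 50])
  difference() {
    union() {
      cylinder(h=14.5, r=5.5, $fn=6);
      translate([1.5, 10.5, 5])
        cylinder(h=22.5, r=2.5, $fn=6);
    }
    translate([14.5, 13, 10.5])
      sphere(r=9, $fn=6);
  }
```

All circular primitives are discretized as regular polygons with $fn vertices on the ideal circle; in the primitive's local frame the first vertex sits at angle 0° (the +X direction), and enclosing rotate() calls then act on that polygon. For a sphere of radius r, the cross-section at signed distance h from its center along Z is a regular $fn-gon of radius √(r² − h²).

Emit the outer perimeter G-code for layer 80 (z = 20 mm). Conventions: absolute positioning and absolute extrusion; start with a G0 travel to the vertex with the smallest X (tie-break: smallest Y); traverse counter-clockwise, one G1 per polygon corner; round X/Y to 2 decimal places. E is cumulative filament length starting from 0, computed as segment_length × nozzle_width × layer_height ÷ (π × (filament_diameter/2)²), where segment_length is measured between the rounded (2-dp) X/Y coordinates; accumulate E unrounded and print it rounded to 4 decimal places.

At z = 20 mm: the cylinder is absent (z outside [0, 14.5]); the r=2.5 cylinder at (1.5, 10.5) contributes a regular 6-gon of circumradius 2.5; Taking the union: only the r=2.5 cylinder at (1.5, 10.5) is present, so the union is just that shape — 1 connected region; the sphere at (14.5, 13) does not reach this height (|z−center|=9.500 > r=9); Subtracting the remaining from the first: none of the subtracted shapes is present at this height, so that combined region is unchanged — 1 connected region; (whole slice rotated 50° about Z — lengths, areas and connectivity unchanged). The outline is a single polygon with 6 vertices. Extrusion per mm of travel: 0.4 × 0.25 / (π × 0.875²) = 0.041575. Accumulating E over each segment gives final E = 0.6237.

G0 X-9.54 Y8.33 Z20.00
G1 X-8.69 Y5.98 E0.1039
G1 X-6.22 Y5.55 E0.2081
G1 X-4.62 Y7.46 E0.3117
G1 X-5.47 Y9.81 E0.4156
G1 X-7.93 Y10.25 E0.5195
G1 X-9.54 Y8.33 E0.6237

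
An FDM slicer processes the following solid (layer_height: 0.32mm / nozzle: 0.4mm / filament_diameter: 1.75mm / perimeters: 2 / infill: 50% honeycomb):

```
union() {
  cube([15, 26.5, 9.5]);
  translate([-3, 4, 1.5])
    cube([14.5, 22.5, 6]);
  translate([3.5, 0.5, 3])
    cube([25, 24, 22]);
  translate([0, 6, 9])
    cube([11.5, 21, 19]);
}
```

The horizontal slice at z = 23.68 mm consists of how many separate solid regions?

1

At z = 23.68 mm: the cube is not intersected at this z (z outside [0, 9.5]); the cube at (-3, 4) is not intersected at this z (z outside [1.5, 7.5]); the 25×24 cube at (3.5, 0.5) contributes its full rectangle; the cube at (0, 6) is present — its section is the full 11.5×21 rectangle; Merging all regions: the regions partially overlap (shared area 148.00 mm²), so overlapping operands fuse into one piece — 1 connected region. The result has 1 disconnected region.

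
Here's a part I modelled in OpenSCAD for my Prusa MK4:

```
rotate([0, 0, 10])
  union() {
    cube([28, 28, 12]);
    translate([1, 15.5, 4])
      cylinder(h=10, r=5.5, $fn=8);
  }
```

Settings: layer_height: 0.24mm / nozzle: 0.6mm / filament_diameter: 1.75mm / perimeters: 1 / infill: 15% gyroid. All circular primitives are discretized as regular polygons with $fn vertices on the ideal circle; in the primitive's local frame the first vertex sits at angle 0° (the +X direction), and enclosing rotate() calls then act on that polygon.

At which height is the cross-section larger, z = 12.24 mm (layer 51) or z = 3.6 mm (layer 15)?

layer 15 (z = 3.6 mm)

Layer 51 (z = 12.24): the cube does not reach this height (z outside [0, 12]); the cylinder at (1, 15.5): section is a regular 8-gon, circumradius r=5.5 (area = (8/2)·5.500²·sin(360°/8) = 85.56 mm²); Combining (union): only the r=5.5 cylinder at (1, 15.5) is present, so the union is just that shape — area = 85.56 mm²; (rotated 10° about Z; rotation is an isometry so areas/perimeters/island counts are preserved). So its area = 85.56 mm². Layer 15 (z = 3.6): the 28×28 cube contributes its full rectangle (area 784.00 mm²); the cylinder at (1, 15.5) does not reach this height (z outside [4, 14]); Taking the union: only the 28×28 cube is present, so the union is just that shape — area = 784.00 mm²; (whole slice rotated 10° about Z — lengths, areas and connectivity unchanged). So its area = 784.00 mm². Layer 15 is larger (784.00 vs 85.56 mm²).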